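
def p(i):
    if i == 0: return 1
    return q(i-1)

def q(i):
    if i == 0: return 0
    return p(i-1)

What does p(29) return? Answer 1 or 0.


p(29) = q(28)
q(28) = p(27)
p(27) = q(26)
q(26) = p(25)
p(25) = q(24)
q(24) = p(23)
p(23) = q(22)
q(22) = p(21)
p(21) = q(20)
q(20) = p(19)
p(19) = q(18)
q(18) = p(17)
p(17) = q(16)
q(16) = p(15)
p(15) = q(14)
q(14) = p(13)
p(13) = q(12)
q(12) = p(11)
p(11) = q(10)
q(10) = p(9)
p(9) = q(8)
q(8) = p(7)
p(7) = q(6)
q(6) = p(5)
p(5) = q(4)
q(4) = p(3)
p(3) = q(2)
q(2) = p(1)
p(1) = q(0)
q(0) = 0  (base case)
Result: 0

0


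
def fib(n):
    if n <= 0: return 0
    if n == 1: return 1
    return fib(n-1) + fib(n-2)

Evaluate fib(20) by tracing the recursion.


Computing fib(20) bottom-up:
fib(0) = 0
fib(1) = 1
fib(2) = fib(1) + fib(0) = 1 + 0 = 1
fib(3) = fib(2) + fib(1) = 1 + 1 = 2
fib(4) = fib(3) + fib(2) = 2 + 1 = 3
fib(5) = fib(4) + fib(3) = 3 + 2 = 5
fib(6) = fib(5) + fib(4) = 5 + 3 = 8
fib(7) = fib(6) + fib(5) = 8 + 5 = 13
fib(8) = fib(7) + fib(6) = 13 + 8 = 21
fib(9) = fib(8) + fib(7) = 21 + 13 = 34
fib(10) = fib(9) + fib(8) = 34 + 21 = 55
fib(11) = fib(10) + fib(9) = 55 + 34 = 89
fib(12) = fib(11) + fib(10) = 89 + 55 = 144
fib(13) = fib(12) + fib(11) = 144 + 89 = 233
fib(14) = fib(13) + fib(12) = 233 + 144 = 377
fib(15) = fib(14) + fib(13) = 377 + 233 = 610
fib(16) = fib(15) + fib(14) = 610 + 377 = 987
fib(17) = fib(16) + fib(15) = 987 + 610 = 1597
fib(18) = fib(17) + fib(16) = 1597 + 987 = 2584
fib(19) = fib(18) + fib(17) = 2584 + 1597 = 4181
fib(20) = fib(19) + fib(18) = 4181 + 2584 = 6765

6765


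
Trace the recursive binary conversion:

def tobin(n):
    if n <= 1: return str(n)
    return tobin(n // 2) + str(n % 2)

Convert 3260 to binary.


tobin(3260) = tobin(1630) + '0'
tobin(1630) = tobin(815) + '0'
tobin(815) = tobin(407) + '1'
tobin(407) = tobin(203) + '1'
tobin(203) = tobin(101) + '1'
tobin(101) = tobin(50) + '1'
tobin(50) = tobin(25) + '0'
tobin(25) = tobin(12) + '1'
tobin(12) = tobin(6) + '0'
tobin(6) = tobin(3) + '0'
tobin(3) = tobin(1) + '1'
tobin(1) = '1'  (base case)
Concatenating: '1' + '1' + '0' + '0' + '1' + '0' + '1' + '1' + '1' + '1' + '0' + '0' = '110010111100'

110010111100


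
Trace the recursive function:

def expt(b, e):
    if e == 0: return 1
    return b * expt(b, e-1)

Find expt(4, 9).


expt(4, 9)
= 4 * expt(4, 8)
= 4 * 4 * expt(4, 7)
= 4 * 4 * 4 * expt(4, 6)
= 4 * 4 * 4 * 4 * expt(4, 5)
= 4 * 4 * 4 * 4 * 4 * expt(4, 4)
= 4 * 4 * 4 * 4 * 4 * 4 * expt(4, 3)
= 4 * 4 * 4 * 4 * 4 * 4 * 4 * expt(4, 2)
= 4 * 4 * 4 * 4 * 4 * 4 * 4 * 4 * expt(4, 1)
= 4 * 4 * 4 * 4 * 4 * 4 * 4 * 4 * 4 * expt(4, 0)
= 4 * 4 * 4 * 4 * 4 * 4 * 4 * 4 * 4 * 1
= 262144

262144


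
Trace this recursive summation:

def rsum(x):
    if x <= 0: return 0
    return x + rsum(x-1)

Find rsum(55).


rsum(55)
= 55 + 54 + 53 + 52 + 51 + 50 + 49 + 48 + 47 + 46 + 45 + 44 + 43 + 42 + 41 + 40 + 39 + 38 + 37 + 36 + 35 + 34 + 33 + 32 + 31 + 30 + 29 + 28 + 27 + 26 + 25 + 24 + 23 + 22 + 21 + 20 + 19 + 18 + 17 + 16 + 15 + 14 + 13 + 12 + 11 + 10 + 9 + 8 + 7 + 6 + 5 + 4 + 3 + 2 + 1 + rsum(0)
= 55 + 54 + 53 + 52 + 51 + 50 + 49 + 48 + 47 + 46 + 45 + 44 + 43 + 42 + 41 + 40 + 39 + 38 + 37 + 36 + 35 + 34 + 33 + 32 + 31 + 30 + 29 + 28 + 27 + 26 + 25 + 24 + 23 + 22 + 21 + 20 + 19 + 18 + 17 + 16 + 15 + 14 + 13 + 12 + 11 + 10 + 9 + 8 + 7 + 6 + 5 + 4 + 3 + 2 + 1 + 0
= 1540

1540


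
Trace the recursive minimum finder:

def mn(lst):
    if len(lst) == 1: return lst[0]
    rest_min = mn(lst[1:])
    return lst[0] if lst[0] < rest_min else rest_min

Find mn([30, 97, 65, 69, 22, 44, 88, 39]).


mn([30, 97, 65, 69, 22, 44, 88, 39]): compare 30 with mn([97, 65, 69, 22, 44, 88, 39])
mn([97, 65, 69, 22, 44, 88, 39]): compare 97 with mn([65, 69, 22, 44, 88, 39])
mn([65, 69, 22, 44, 88, 39]): compare 65 with mn([69, 22, 44, 88, 39])
mn([69, 22, 44, 88, 39]): compare 69 with mn([22, 44, 88, 39])
mn([22, 44, 88, 39]): compare 22 with mn([44, 88, 39])
mn([44, 88, 39]): compare 44 with mn([88, 39])
mn([88, 39]): compare 88 with mn([39])
mn([39]) = 39  (base case)
Compare 88 with 39 -> 39
Compare 44 with 39 -> 39
Compare 22 with 39 -> 22
Compare 69 with 22 -> 22
Compare 65 with 22 -> 22
Compare 97 with 22 -> 22
Compare 30 with 22 -> 22

22


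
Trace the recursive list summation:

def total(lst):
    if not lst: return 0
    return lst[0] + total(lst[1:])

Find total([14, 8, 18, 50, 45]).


total([14, 8, 18, 50, 45]) = 14 + total([8, 18, 50, 45])
total([8, 18, 50, 45]) = 8 + total([18, 50, 45])
total([18, 50, 45]) = 18 + total([50, 45])
total([50, 45]) = 50 + total([45])
total([45]) = 45 + total([])
total([]) = 0  (base case)
Total: 14 + 8 + 18 + 50 + 45 + 0 = 135

135


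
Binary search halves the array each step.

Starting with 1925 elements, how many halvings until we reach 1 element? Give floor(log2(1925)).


1925 / 2 = 962
962 / 2 = 481
481 / 2 = 240
240 / 2 = 120
120 / 2 = 60
60 / 2 = 30
30 / 2 = 15
15 / 2 = 7
7 / 2 = 3
3 / 2 = 1
Reached 1 after 10 halvings

10


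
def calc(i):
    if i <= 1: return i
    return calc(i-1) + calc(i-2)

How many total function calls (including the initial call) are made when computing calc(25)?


Let C(n) = total calls for calc(n)
C(0) = 1, C(1) = 1
C(2) = 1 + C(1) + C(0) = 1 + 1 + 1 = 3
C(3) = 1 + C(2) + C(1) = 1 + 3 + 1 = 5
C(4) = 1 + C(3) + C(2) = 1 + 5 + 3 = 9
C(5) = 1 + C(4) + C(3) = 1 + 9 + 5 = 15
C(6) = 1 + C(5) + C(4) = 1 + 15 + 9 = 25
C(7) = 1 + C(6) + C(5) = 1 + 25 + 15 = 41
C(8) = 1 + C(7) + C(6) = 1 + 41 + 25 = 67
C(9) = 1 + C(8) + C(7) = 1 + 67 + 41 = 109
C(10) = 1 + C(9) + C(8) = 1 + 109 + 67 = 177
C(11) = 1 + C(10) + C(9) = 1 + 177 + 109 = 287
C(12) = 1 + C(11) + C(10) = 1 + 287 + 177 = 465
C(13) = 1 + C(12) + C(11) = 1 + 465 + 287 = 753
C(14) = 1 + C(13) + C(12) = 1 + 753 + 465 = 1219
C(15) = 1 + C(14) + C(13) = 1 + 1219 + 753 = 1973
C(16) = 1 + C(15) + C(14) = 1 + 1973 + 1219 = 3193
C(17) = 1 + C(16) + C(15) = 1 + 3193 + 1973 = 5167
C(18) = 1 + C(17) + C(16) = 1 + 5167 + 3193 = 8361
C(19) = 1 + C(18) + C(17) = 1 + 8361 + 5167 = 13529
C(20) = 1 + C(19) + C(18) = 1 + 13529 + 8361 = 21891
C(21) = 1 + C(20) + C(19) = 1 + 21891 + 13529 = 35421
C(22) = 1 + C(21) + C(20) = 1 + 35421 + 21891 = 57313
C(23) = 1 + C(22) + C(21) = 1 + 57313 + 35421 = 92735
C(24) = 1 + C(23) + C(22) = 1 + 92735 + 57313 = 150049
C(25) = 1 + C(24) + C(23) = 1 + 150049 + 92735 = 242785

242785


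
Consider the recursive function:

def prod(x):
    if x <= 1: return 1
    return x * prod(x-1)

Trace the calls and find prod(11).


prod(11)
= 11 * prod(10)
= 11 * 10 * prod(9)
= 11 * 10 * 9 * prod(8)
= 11 * 10 * 9 * 8 * prod(7)
= 11 * 10 * 9 * 8 * 7 * prod(6)
= 11 * 10 * 9 * 8 * 7 * 6 * prod(5)
= 11 * 10 * 9 * 8 * 7 * 6 * 5 * prod(4)
= 11 * 10 * 9 * 8 * 7 * 6 * 5 * 4 * prod(3)
= 11 * 10 * 9 * 8 * 7 * 6 * 5 * 4 * 3 * prod(2)
= 11 * 10 * 9 * 8 * 7 * 6 * 5 * 4 * 3 * 2 * prod(1)
= 11 * 10 * 9 * 8 * 7 * 6 * 5 * 4 * 3 * 2 * 1
= 39916800

39916800


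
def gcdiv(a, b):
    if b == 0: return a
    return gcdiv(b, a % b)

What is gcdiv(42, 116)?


gcdiv(42, 116) = gcdiv(116, 42)
gcdiv(116, 42) = gcdiv(42, 32)
gcdiv(42, 32) = gcdiv(32, 10)
gcdiv(32, 10) = gcdiv(10, 2)
gcdiv(10, 2) = gcdiv(2, 0)
gcdiv(2, 0) = 2  (base case)

2


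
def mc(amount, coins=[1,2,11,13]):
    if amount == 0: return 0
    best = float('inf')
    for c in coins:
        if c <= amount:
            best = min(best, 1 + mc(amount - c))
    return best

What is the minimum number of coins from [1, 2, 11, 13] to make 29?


Building up with DP:
mc(0) = 0
mc(1) = min(1+mc(0)=1+0=1) = 1
mc(2) = min(1+mc(1)=1+1=2, 1+mc(0)=1+0=1) = 1
mc(3) = min(1+mc(2)=1+1=2, 1+mc(1)=1+1=2) = 2
mc(4) = min(1+mc(3)=1+2=3, 1+mc(2)=1+1=2) = 2
mc(5) = min(1+mc(4)=1+2=3, 1+mc(3)=1+2=3) = 3
mc(6) = min(1+mc(5)=1+3=4, 1+mc(4)=1+2=3) = 3
mc(7) = min(1+mc(6)=1+3=4, 1+mc(5)=1+3=4) = 4
mc(8) = min(1+mc(7)=1+4=5, 1+mc(6)=1+3=4) = 4
mc(9) = min(1+mc(8)=1+4=5, 1+mc(7)=1+4=5) = 5
mc(10) = min(1+mc(9)=1+5=6, 1+mc(8)=1+4=5) = 5
mc(11) = min(1+mc(10)=1+5=6, 1+mc(9)=1+5=6, 1+mc(0)=1+0=1) = 1
mc(12) = min(1+mc(11)=1+1=2, 1+mc(10)=1+5=6, 1+mc(1)=1+1=2) = 2
mc(13) = min(1+mc(12)=1+2=3, 1+mc(11)=1+1=2, 1+mc(2)=1+1=2, 1+mc(0)=1+0=1) = 1
mc(14) = min(1+mc(13)=1+1=2, 1+mc(12)=1+2=3, 1+mc(3)=1+2=3, 1+mc(1)=1+1=2) = 2
mc(15) = min(1+mc(14)=1+2=3, 1+mc(13)=1+1=2, 1+mc(4)=1+2=3, 1+mc(2)=1+1=2) = 2
mc(16) = min(1+mc(15)=1+2=3, 1+mc(14)=1+2=3, 1+mc(5)=1+3=4, 1+mc(3)=1+2=3) = 3
mc(17) = min(1+mc(16)=1+3=4, 1+mc(15)=1+2=3, 1+mc(6)=1+3=4, 1+mc(4)=1+2=3) = 3
mc(18) = min(1+mc(17)=1+3=4, 1+mc(16)=1+3=4, 1+mc(7)=1+4=5, 1+mc(5)=1+3=4) = 4
mc(19) = min(1+mc(18)=1+4=5, 1+mc(17)=1+3=4, 1+mc(8)=1+4=5, 1+mc(6)=1+3=4) = 4
mc(20) = min(1+mc(19)=1+4=5, 1+mc(18)=1+4=5, 1+mc(9)=1+5=6, 1+mc(7)=1+4=5) = 5
mc(21) = min(1+mc(20)=1+5=6, 1+mc(19)=1+4=5, 1+mc(10)=1+5=6, 1+mc(8)=1+4=5) = 5
mc(22) = min(1+mc(21)=1+5=6, 1+mc(20)=1+5=6, 1+mc(11)=1+1=2, 1+mc(9)=1+5=6) = 2
mc(23) = min(1+mc(22)=1+2=3, 1+mc(21)=1+5=6, 1+mc(12)=1+2=3, 1+mc(10)=1+5=6) = 3
mc(24) = min(1+mc(23)=1+3=4, 1+mc(22)=1+2=3, 1+mc(13)=1+1=2, 1+mc(11)=1+1=2) = 2
mc(25) = min(1+mc(24)=1+2=3, 1+mc(23)=1+3=4, 1+mc(14)=1+2=3, 1+mc(12)=1+2=3) = 3
mc(26) = min(1+mc(25)=1+3=4, 1+mc(24)=1+2=3, 1+mc(15)=1+2=3, 1+mc(13)=1+1=2) = 2
mc(27) = min(1+mc(26)=1+2=3, 1+mc(25)=1+3=4, 1+mc(16)=1+3=4, 1+mc(14)=1+2=3) = 3
mc(28) = min(1+mc(27)=1+3=4, 1+mc(26)=1+2=3, 1+mc(17)=1+3=4, 1+mc(15)=1+2=3) = 3
mc(29) = min(1+mc(28)=1+3=4, 1+mc(27)=1+3=4, 1+mc(18)=1+4=5, 1+mc(16)=1+3=4) = 4

4


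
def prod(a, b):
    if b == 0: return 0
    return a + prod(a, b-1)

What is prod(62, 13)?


prod(62, 13) = 62 + prod(62, 12)
prod(62, 12) = 62 + prod(62, 11)
prod(62, 11) = 62 + prod(62, 10)
prod(62, 10) = 62 + prod(62, 9)
prod(62, 9) = 62 + prod(62, 8)
prod(62, 8) = 62 + prod(62, 7)
prod(62, 7) = 62 + prod(62, 6)
prod(62, 6) = 62 + prod(62, 5)
prod(62, 5) = 62 + prod(62, 4)
prod(62, 4) = 62 + prod(62, 3)
prod(62, 3) = 62 + prod(62, 2)
prod(62, 2) = 62 + prod(62, 1)
prod(62, 1) = 62 + prod(62, 0)
prod(62, 0) = 0  (base case)
Total: 62 + 62 + 62 + 62 + 62 + 62 + 62 + 62 + 62 + 62 + 62 + 62 + 62 + 0 = 806

806


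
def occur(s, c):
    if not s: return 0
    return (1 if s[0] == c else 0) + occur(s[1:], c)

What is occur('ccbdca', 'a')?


s[0]='c' != 'a' -> 0
s[0]='c' != 'a' -> 0
s[0]='b' != 'a' -> 0
s[0]='d' != 'a' -> 0
s[0]='c' != 'a' -> 0
s[0]='a' == 'a' -> 1
Sum: 0 + 0 + 0 + 0 + 0 + 1 = 1

1


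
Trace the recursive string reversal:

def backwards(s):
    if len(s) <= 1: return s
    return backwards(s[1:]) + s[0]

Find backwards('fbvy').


backwards('fbvy') = backwards('bvy') + 'f'
backwards('bvy') = backwards('vy') + 'b'
backwards('vy') = backwards('y') + 'v'
backwards('y') = 'y'  (base case)
Concatenating: 'y' + 'v' + 'b' + 'f' = 'yvbf'

yvbf


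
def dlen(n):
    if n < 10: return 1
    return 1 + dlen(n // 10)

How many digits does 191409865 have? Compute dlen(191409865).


dlen(191409865) = 1 + dlen(19140986)
dlen(19140986) = 1 + dlen(1914098)
dlen(1914098) = 1 + dlen(191409)
dlen(191409) = 1 + dlen(19140)
dlen(19140) = 1 + dlen(1914)
dlen(1914) = 1 + dlen(191)
dlen(191) = 1 + dlen(19)
dlen(19) = 1 + dlen(1)
dlen(1) = 1  (base case: 1 < 10)
Unwinding: 1 + 1 + 1 + 1 + 1 + 1 + 1 + 1 + 1 = 9

9


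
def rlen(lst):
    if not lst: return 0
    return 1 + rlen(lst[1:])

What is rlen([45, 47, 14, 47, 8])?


rlen([45, 47, 14, 47, 8]) = 1 + rlen([47, 14, 47, 8])
rlen([47, 14, 47, 8]) = 1 + rlen([14, 47, 8])
rlen([14, 47, 8]) = 1 + rlen([47, 8])
rlen([47, 8]) = 1 + rlen([8])
rlen([8]) = 1 + rlen([])
rlen([]) = 0  (base case)
Unwinding: 1 + 1 + 1 + 1 + 1 + 0 = 5

5


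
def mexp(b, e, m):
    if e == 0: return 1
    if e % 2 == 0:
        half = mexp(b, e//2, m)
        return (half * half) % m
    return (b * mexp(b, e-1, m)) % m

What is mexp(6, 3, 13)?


mexp(6, 3, 13): e is odd, compute mexp(6, 2, 13)
  mexp(6, 2, 13): e is even, compute mexp(6, 1, 13)
    mexp(6, 1, 13): e is odd, compute mexp(6, 0, 13)
      mexp(6, 0, 13) = 1
    (6 * 1) % 13 = 6
  half=6, (6*6) % 13 = 10
(6 * 10) % 13 = 8

8


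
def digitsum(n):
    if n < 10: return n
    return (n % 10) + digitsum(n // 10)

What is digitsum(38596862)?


digitsum(38596862) = 2 + digitsum(3859686)
digitsum(3859686) = 6 + digitsum(385968)
digitsum(385968) = 8 + digitsum(38596)
digitsum(38596) = 6 + digitsum(3859)
digitsum(3859) = 9 + digitsum(385)
digitsum(385) = 5 + digitsum(38)
digitsum(38) = 8 + digitsum(3)
digitsum(3) = 3  (base case)
Total: 2 + 6 + 8 + 6 + 9 + 5 + 8 + 3 = 47

47


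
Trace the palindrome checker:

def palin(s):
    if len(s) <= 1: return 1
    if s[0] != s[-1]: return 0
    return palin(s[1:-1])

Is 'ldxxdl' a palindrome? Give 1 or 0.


palin('ldxxdl'): s[0]='l' == s[-1]='l' -> check palin('dxxd')
palin('dxxd'): s[0]='d' == s[-1]='d' -> check palin('xx')
palin('xx'): s[0]='x' == s[-1]='x' -> check palin('')
palin(''): len <= 1 -> return 1  (base case)
Result: 1 (palindrome)

1


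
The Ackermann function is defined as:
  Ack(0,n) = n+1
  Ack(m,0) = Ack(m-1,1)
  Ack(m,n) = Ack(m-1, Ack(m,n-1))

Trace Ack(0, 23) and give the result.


Ack(0, 23) = 24
Result: Ack(0, 23) = 24

24


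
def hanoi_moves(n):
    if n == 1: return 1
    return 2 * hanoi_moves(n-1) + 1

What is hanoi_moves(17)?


hanoi_moves(17) = 2 * hanoi_moves(16) + 1
hanoi_moves(16) = 2 * hanoi_moves(15) + 1
hanoi_moves(15) = 2 * hanoi_moves(14) + 1
hanoi_moves(14) = 2 * hanoi_moves(13) + 1
hanoi_moves(13) = 2 * hanoi_moves(12) + 1
hanoi_moves(12) = 2 * hanoi_moves(11) + 1
hanoi_moves(11) = 2 * hanoi_moves(10) + 1
hanoi_moves(10) = 2 * hanoi_moves(9) + 1
hanoi_moves(9) = 2 * hanoi_moves(8) + 1
hanoi_moves(8) = 2 * hanoi_moves(7) + 1
hanoi_moves(7) = 2 * hanoi_moves(6) + 1
hanoi_moves(6) = 2 * hanoi_moves(5) + 1
hanoi_moves(5) = 2 * hanoi_moves(4) + 1
hanoi_moves(4) = 2 * hanoi_moves(3) + 1
hanoi_moves(3) = 2 * hanoi_moves(2) + 1
hanoi_moves(2) = 2 * hanoi_moves(1) + 1
hanoi_moves(1) = 1  (base case)
hanoi_moves(2) = 2 * 1 + 1 = 3
hanoi_moves(3) = 2 * 3 + 1 = 7
hanoi_moves(4) = 2 * 7 + 1 = 15
hanoi_moves(5) = 2 * 15 + 1 = 31
hanoi_moves(6) = 2 * 31 + 1 = 63
hanoi_moves(7) = 2 * 63 + 1 = 127
hanoi_moves(8) = 2 * 127 + 1 = 255
hanoi_moves(9) = 2 * 255 + 1 = 511
hanoi_moves(10) = 2 * 511 + 1 = 1023
hanoi_moves(11) = 2 * 1023 + 1 = 2047
hanoi_moves(12) = 2 * 2047 + 1 = 4095
hanoi_moves(13) = 2 * 4095 + 1 = 8191
hanoi_moves(14) = 2 * 8191 + 1 = 16383
hanoi_moves(15) = 2 * 16383 + 1 = 32767
hanoi_moves(16) = 2 * 32767 + 1 = 65535
hanoi_moves(17) = 2 * 65535 + 1 = 131071

131071


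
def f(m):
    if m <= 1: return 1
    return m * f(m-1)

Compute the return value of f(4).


f(4)
= 4 * f(3)
= 4 * 3 * f(2)
= 4 * 3 * 2 * f(1)
= 4 * 3 * 2 * 1
= 24

24


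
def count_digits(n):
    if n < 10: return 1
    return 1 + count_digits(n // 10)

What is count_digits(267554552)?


count_digits(267554552) = 1 + count_digits(26755455)
count_digits(26755455) = 1 + count_digits(2675545)
count_digits(2675545) = 1 + count_digits(267554)
count_digits(267554) = 1 + count_digits(26755)
count_digits(26755) = 1 + count_digits(2675)
count_digits(2675) = 1 + count_digits(267)
count_digits(267) = 1 + count_digits(26)
count_digits(26) = 1 + count_digits(2)
count_digits(2) = 1  (base case: 2 < 10)
Unwinding: 1 + 1 + 1 + 1 + 1 + 1 + 1 + 1 + 1 = 9

9


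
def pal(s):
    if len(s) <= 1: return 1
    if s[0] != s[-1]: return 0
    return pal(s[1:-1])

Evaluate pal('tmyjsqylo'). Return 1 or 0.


pal('tmyjsqylo'): s[0]='t' != s[-1]='o' -> return 0
Result: 0 (not a palindrome)

0


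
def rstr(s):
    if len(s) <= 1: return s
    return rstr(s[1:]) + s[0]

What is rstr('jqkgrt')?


rstr('jqkgrt') = rstr('qkgrt') + 'j'
rstr('qkgrt') = rstr('kgrt') + 'q'
rstr('kgrt') = rstr('grt') + 'k'
rstr('grt') = rstr('rt') + 'g'
rstr('rt') = rstr('t') + 'r'
rstr('t') = 't'  (base case)
Concatenating: 't' + 'r' + 'g' + 'k' + 'q' + 'j' = 'trgkqj'

trgkqj


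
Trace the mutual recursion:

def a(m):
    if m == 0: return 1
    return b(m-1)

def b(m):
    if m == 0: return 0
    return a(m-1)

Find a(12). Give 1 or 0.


a(12) = b(11)
b(11) = a(10)
a(10) = b(9)
b(9) = a(8)
a(8) = b(7)
b(7) = a(6)
a(6) = b(5)
b(5) = a(4)
a(4) = b(3)
b(3) = a(2)
a(2) = b(1)
b(1) = a(0)
a(0) = 1  (base case)
Result: 1

1


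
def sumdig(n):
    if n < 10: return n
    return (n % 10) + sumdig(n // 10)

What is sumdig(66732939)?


sumdig(66732939) = 9 + sumdig(6673293)
sumdig(6673293) = 3 + sumdig(667329)
sumdig(667329) = 9 + sumdig(66732)
sumdig(66732) = 2 + sumdig(6673)
sumdig(6673) = 3 + sumdig(667)
sumdig(667) = 7 + sumdig(66)
sumdig(66) = 6 + sumdig(6)
sumdig(6) = 6  (base case)
Total: 9 + 3 + 9 + 2 + 3 + 7 + 6 + 6 = 45

45


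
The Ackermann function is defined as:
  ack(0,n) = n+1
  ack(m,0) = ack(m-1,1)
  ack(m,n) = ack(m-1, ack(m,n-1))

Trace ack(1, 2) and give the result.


ack(1, 2) = ack(0, ack(1, 1))
  ack(1, 1) = ack(0, ack(1, 0))
    ack(1, 0) = ack(0, 1)
      ack(0, 1) = 2
    = ack(0, 2)
    ack(0, 2) = 3
  = ack(0, 3)
  ack(0, 3) = 4
Result: ack(1, 2) = 4

4


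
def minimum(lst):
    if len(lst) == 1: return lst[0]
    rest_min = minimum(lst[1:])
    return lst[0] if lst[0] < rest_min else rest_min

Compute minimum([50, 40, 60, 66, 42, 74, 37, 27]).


minimum([50, 40, 60, 66, 42, 74, 37, 27]): compare 50 with minimum([40, 60, 66, 42, 74, 37, 27])
minimum([40, 60, 66, 42, 74, 37, 27]): compare 40 with minimum([60, 66, 42, 74, 37, 27])
minimum([60, 66, 42, 74, 37, 27]): compare 60 with minimum([66, 42, 74, 37, 27])
minimum([66, 42, 74, 37, 27]): compare 66 with minimum([42, 74, 37, 27])
minimum([42, 74, 37, 27]): compare 42 with minimum([74, 37, 27])
minimum([74, 37, 27]): compare 74 with minimum([37, 27])
minimum([37, 27]): compare 37 with minimum([27])
minimum([27]) = 27  (base case)
Compare 37 with 27 -> 27
Compare 74 with 27 -> 27
Compare 42 with 27 -> 27
Compare 66 with 27 -> 27
Compare 60 with 27 -> 27
Compare 40 with 27 -> 27
Compare 50 with 27 -> 27

27


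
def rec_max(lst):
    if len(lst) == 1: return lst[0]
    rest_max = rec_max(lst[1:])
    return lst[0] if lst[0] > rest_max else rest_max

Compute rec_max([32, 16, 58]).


rec_max([32, 16, 58]): compare 32 with rec_max([16, 58])
rec_max([16, 58]): compare 16 with rec_max([58])
rec_max([58]) = 58  (base case)
Compare 16 with 58 -> 58
Compare 32 with 58 -> 58

58


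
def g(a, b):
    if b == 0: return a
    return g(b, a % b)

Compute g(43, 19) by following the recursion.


g(43, 19) = g(19, 5)
g(19, 5) = g(5, 4)
g(5, 4) = g(4, 1)
g(4, 1) = g(1, 0)
g(1, 0) = 1  (base case)

1


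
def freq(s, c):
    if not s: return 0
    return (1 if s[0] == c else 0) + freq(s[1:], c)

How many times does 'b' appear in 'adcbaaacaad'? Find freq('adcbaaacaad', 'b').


s[0]='a' != 'b' -> 0
s[0]='d' != 'b' -> 0
s[0]='c' != 'b' -> 0
s[0]='b' == 'b' -> 1
s[0]='a' != 'b' -> 0
s[0]='a' != 'b' -> 0
s[0]='a' != 'b' -> 0
s[0]='c' != 'b' -> 0
s[0]='a' != 'b' -> 0
s[0]='a' != 'b' -> 0
s[0]='d' != 'b' -> 0
Sum: 0 + 0 + 0 + 1 + 0 + 0 + 0 + 0 + 0 + 0 + 0 = 1

1


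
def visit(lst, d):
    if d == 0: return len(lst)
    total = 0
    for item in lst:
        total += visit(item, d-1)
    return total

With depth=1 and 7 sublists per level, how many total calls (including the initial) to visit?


At depth 0 (root): 1 call
At depth 1: each of 1 parents calls visit on 7 children = 7 calls
Total: 1 + 7 = 8

8


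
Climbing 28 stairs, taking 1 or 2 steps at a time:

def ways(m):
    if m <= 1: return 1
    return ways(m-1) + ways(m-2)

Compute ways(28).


Building up from base cases:
ways(0) = 1
ways(1) = 1
ways(2) = ways(1) + ways(0) = 1 + 1 = 2
ways(3) = ways(2) + ways(1) = 2 + 1 = 3
ways(4) = ways(3) + ways(2) = 3 + 2 = 5
ways(5) = ways(4) + ways(3) = 5 + 3 = 8
ways(6) = ways(5) + ways(4) = 8 + 5 = 13
ways(7) = ways(6) + ways(5) = 13 + 8 = 21
ways(8) = ways(7) + ways(6) = 21 + 13 = 34
ways(9) = ways(8) + ways(7) = 34 + 21 = 55
ways(10) = ways(9) + ways(8) = 55 + 34 = 89
ways(11) = ways(10) + ways(9) = 89 + 55 = 144
ways(12) = ways(11) + ways(10) = 144 + 89 = 233
ways(13) = ways(12) + ways(11) = 233 + 144 = 377
ways(14) = ways(13) + ways(12) = 377 + 233 = 610
ways(15) = ways(14) + ways(13) = 610 + 377 = 987
ways(16) = ways(15) + ways(14) = 987 + 610 = 1597
ways(17) = ways(16) + ways(15) = 1597 + 987 = 2584
ways(18) = ways(17) + ways(16) = 2584 + 1597 = 4181
ways(19) = ways(18) + ways(17) = 4181 + 2584 = 6765
ways(20) = ways(19) + ways(18) = 6765 + 4181 = 10946
ways(21) = ways(20) + ways(19) = 10946 + 6765 = 17711
ways(22) = ways(21) + ways(20) = 17711 + 10946 = 28657
ways(23) = ways(22) + ways(21) = 28657 + 17711 = 46368
ways(24) = ways(23) + ways(22) = 46368 + 28657 = 75025
ways(25) = ways(24) + ways(23) = 75025 + 46368 = 121393
ways(26) = ways(25) + ways(24) = 121393 + 75025 = 196418
ways(27) = ways(26) + ways(25) = 196418 + 121393 = 317811
ways(28) = ways(27) + ways(26) = 317811 + 196418 = 514229

514229


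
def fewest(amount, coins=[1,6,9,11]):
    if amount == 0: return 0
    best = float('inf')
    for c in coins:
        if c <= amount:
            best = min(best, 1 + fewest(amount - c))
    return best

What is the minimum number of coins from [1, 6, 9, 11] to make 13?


Building up with DP:
fewest(0) = 0
fewest(1) = min(1+fewest(0)=1+0=1) = 1
fewest(2) = min(1+fewest(1)=1+1=2) = 2
fewest(3) = min(1+fewest(2)=1+2=3) = 3
fewest(4) = min(1+fewest(3)=1+3=4) = 4
fewest(5) = min(1+fewest(4)=1+4=5) = 5
fewest(6) = min(1+fewest(5)=1+5=6, 1+fewest(0)=1+0=1) = 1
fewest(7) = min(1+fewest(6)=1+1=2, 1+fewest(1)=1+1=2) = 2
fewest(8) = min(1+fewest(7)=1+2=3, 1+fewest(2)=1+2=3) = 3
fewest(9) = min(1+fewest(8)=1+3=4, 1+fewest(3)=1+3=4, 1+fewest(0)=1+0=1) = 1
fewest(10) = min(1+fewest(9)=1+1=2, 1+fewest(4)=1+4=5, 1+fewest(1)=1+1=2) = 2
fewest(11) = min(1+fewest(10)=1+2=3, 1+fewest(5)=1+5=6, 1+fewest(2)=1+2=3, 1+fewest(0)=1+0=1) = 1
fewest(12) = min(1+fewest(11)=1+1=2, 1+fewest(6)=1+1=2, 1+fewest(3)=1+3=4, 1+fewest(1)=1+1=2) = 2
fewest(13) = min(1+fewest(12)=1+2=3, 1+fewest(7)=1+2=3, 1+fewest(4)=1+4=5, 1+fewest(2)=1+2=3) = 3

3


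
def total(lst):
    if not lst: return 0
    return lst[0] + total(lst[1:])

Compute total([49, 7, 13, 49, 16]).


total([49, 7, 13, 49, 16]) = 49 + total([7, 13, 49, 16])
total([7, 13, 49, 16]) = 7 + total([13, 49, 16])
total([13, 49, 16]) = 13 + total([49, 16])
total([49, 16]) = 49 + total([16])
total([16]) = 16 + total([])
total([]) = 0  (base case)
Total: 49 + 7 + 13 + 49 + 16 + 0 = 134

134


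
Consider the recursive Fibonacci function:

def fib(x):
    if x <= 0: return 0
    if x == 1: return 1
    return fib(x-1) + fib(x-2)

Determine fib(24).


Computing fib(24) bottom-up:
fib(0) = 0
fib(1) = 1
fib(2) = fib(1) + fib(0) = 1 + 0 = 1
fib(3) = fib(2) + fib(1) = 1 + 1 = 2
fib(4) = fib(3) + fib(2) = 2 + 1 = 3
fib(5) = fib(4) + fib(3) = 3 + 2 = 5
fib(6) = fib(5) + fib(4) = 5 + 3 = 8
fib(7) = fib(6) + fib(5) = 8 + 5 = 13
fib(8) = fib(7) + fib(6) = 13 + 8 = 21
fib(9) = fib(8) + fib(7) = 21 + 13 = 34
fib(10) = fib(9) + fib(8) = 34 + 21 = 55
fib(11) = fib(10) + fib(9) = 55 + 34 = 89
fib(12) = fib(11) + fib(10) = 89 + 55 = 144
fib(13) = fib(12) + fib(11) = 144 + 89 = 233
fib(14) = fib(13) + fib(12) = 233 + 144 = 377
fib(15) = fib(14) + fib(13) = 377 + 233 = 610
fib(16) = fib(15) + fib(14) = 610 + 377 = 987
fib(17) = fib(16) + fib(15) = 987 + 610 = 1597
fib(18) = fib(17) + fib(16) = 1597 + 987 = 2584
fib(19) = fib(18) + fib(17) = 2584 + 1597 = 4181
fib(20) = fib(19) + fib(18) = 4181 + 2584 = 6765
fib(21) = fib(20) + fib(19) = 6765 + 4181 = 10946
fib(22) = fib(21) + fib(20) = 10946 + 6765 = 17711
fib(23) = fib(22) + fib(21) = 17711 + 10946 = 28657
fib(24) = fib(23) + fib(22) = 28657 + 17711 = 46368

46368


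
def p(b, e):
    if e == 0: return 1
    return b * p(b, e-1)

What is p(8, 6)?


p(8, 6)
= 8 * p(8, 5)
= 8 * 8 * p(8, 4)
= 8 * 8 * 8 * p(8, 3)
= 8 * 8 * 8 * 8 * p(8, 2)
= 8 * 8 * 8 * 8 * 8 * p(8, 1)
= 8 * 8 * 8 * 8 * 8 * 8 * p(8, 0)
= 8 * 8 * 8 * 8 * 8 * 8 * 1
= 262144

262144


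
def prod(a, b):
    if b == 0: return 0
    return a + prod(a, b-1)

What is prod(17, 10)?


prod(17, 10) = 17 + prod(17, 9)
prod(17, 9) = 17 + prod(17, 8)
prod(17, 8) = 17 + prod(17, 7)
prod(17, 7) = 17 + prod(17, 6)
prod(17, 6) = 17 + prod(17, 5)
prod(17, 5) = 17 + prod(17, 4)
prod(17, 4) = 17 + prod(17, 3)
prod(17, 3) = 17 + prod(17, 2)
prod(17, 2) = 17 + prod(17, 1)
prod(17, 1) = 17 + prod(17, 0)
prod(17, 0) = 0  (base case)
Total: 17 + 17 + 17 + 17 + 17 + 17 + 17 + 17 + 17 + 17 + 0 = 170

170


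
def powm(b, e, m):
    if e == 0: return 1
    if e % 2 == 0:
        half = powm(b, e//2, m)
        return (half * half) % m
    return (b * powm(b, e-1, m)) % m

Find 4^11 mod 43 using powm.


powm(4, 11, 43): e is odd, compute powm(4, 10, 43)
  powm(4, 10, 43): e is even, compute powm(4, 5, 43)
    powm(4, 5, 43): e is odd, compute powm(4, 4, 43)
      powm(4, 4, 43): e is even, compute powm(4, 2, 43)
        powm(4, 2, 43): e is even, compute powm(4, 1, 43)
          powm(4, 1, 43): e is odd, compute powm(4, 0, 43)
          powm(4, 0, 43) = 1
          (4 * 1) % 43 = 4
        half=4, (4*4) % 43 = 16
      half=16, (16*16) % 43 = 41
    (4 * 41) % 43 = 35
  half=35, (35*35) % 43 = 21
(4 * 21) % 43 = 41

41


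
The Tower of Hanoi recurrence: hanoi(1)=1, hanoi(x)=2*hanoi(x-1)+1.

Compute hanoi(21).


hanoi(21) = 2 * hanoi(20) + 1
hanoi(20) = 2 * hanoi(19) + 1
hanoi(19) = 2 * hanoi(18) + 1
hanoi(18) = 2 * hanoi(17) + 1
hanoi(17) = 2 * hanoi(16) + 1
hanoi(16) = 2 * hanoi(15) + 1
hanoi(15) = 2 * hanoi(14) + 1
hanoi(14) = 2 * hanoi(13) + 1
hanoi(13) = 2 * hanoi(12) + 1
hanoi(12) = 2 * hanoi(11) + 1
hanoi(11) = 2 * hanoi(10) + 1
hanoi(10) = 2 * hanoi(9) + 1
hanoi(9) = 2 * hanoi(8) + 1
hanoi(8) = 2 * hanoi(7) + 1
hanoi(7) = 2 * hanoi(6) + 1
hanoi(6) = 2 * hanoi(5) + 1
hanoi(5) = 2 * hanoi(4) + 1
hanoi(4) = 2 * hanoi(3) + 1
hanoi(3) = 2 * hanoi(2) + 1
hanoi(2) = 2 * hanoi(1) + 1
hanoi(1) = 1  (base case)
hanoi(2) = 2 * 1 + 1 = 3
hanoi(3) = 2 * 3 + 1 = 7
hanoi(4) = 2 * 7 + 1 = 15
hanoi(5) = 2 * 15 + 1 = 31
hanoi(6) = 2 * 31 + 1 = 63
hanoi(7) = 2 * 63 + 1 = 127
hanoi(8) = 2 * 127 + 1 = 255
hanoi(9) = 2 * 255 + 1 = 511
hanoi(10) = 2 * 511 + 1 = 1023
hanoi(11) = 2 * 1023 + 1 = 2047
hanoi(12) = 2 * 2047 + 1 = 4095
hanoi(13) = 2 * 4095 + 1 = 8191
hanoi(14) = 2 * 8191 + 1 = 16383
hanoi(15) = 2 * 16383 + 1 = 32767
hanoi(16) = 2 * 32767 + 1 = 65535
hanoi(17) = 2 * 65535 + 1 = 131071
hanoi(18) = 2 * 131071 + 1 = 262143
hanoi(19) = 2 * 262143 + 1 = 524287
hanoi(20) = 2 * 524287 + 1 = 1048575
hanoi(21) = 2 * 1048575 + 1 = 2097151

2097151


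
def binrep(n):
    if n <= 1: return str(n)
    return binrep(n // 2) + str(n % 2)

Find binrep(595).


binrep(595) = binrep(297) + '1'
binrep(297) = binrep(148) + '1'
binrep(148) = binrep(74) + '0'
binrep(74) = binrep(37) + '0'
binrep(37) = binrep(18) + '1'
binrep(18) = binrep(9) + '0'
binrep(9) = binrep(4) + '1'
binrep(4) = binrep(2) + '0'
binrep(2) = binrep(1) + '0'
binrep(1) = '1'  (base case)
Concatenating: '1' + '0' + '0' + '1' + '0' + '1' + '0' + '0' + '1' + '1' = '1001010011'

1001010011


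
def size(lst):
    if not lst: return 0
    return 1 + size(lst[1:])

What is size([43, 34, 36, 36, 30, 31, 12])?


size([43, 34, 36, 36, 30, 31, 12]) = 1 + size([34, 36, 36, 30, 31, 12])
size([34, 36, 36, 30, 31, 12]) = 1 + size([36, 36, 30, 31, 12])
size([36, 36, 30, 31, 12]) = 1 + size([36, 30, 31, 12])
size([36, 30, 31, 12]) = 1 + size([30, 31, 12])
size([30, 31, 12]) = 1 + size([31, 12])
size([31, 12]) = 1 + size([12])
size([12]) = 1 + size([])
size([]) = 0  (base case)
Unwinding: 1 + 1 + 1 + 1 + 1 + 1 + 1 + 0 = 7

7


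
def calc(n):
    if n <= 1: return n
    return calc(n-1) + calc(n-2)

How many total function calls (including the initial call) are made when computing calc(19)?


Let C(n) = total calls for calc(n)
C(0) = 1, C(1) = 1
C(2) = 1 + C(1) + C(0) = 1 + 1 + 1 = 3
C(3) = 1 + C(2) + C(1) = 1 + 3 + 1 = 5
C(4) = 1 + C(3) + C(2) = 1 + 5 + 3 = 9
C(5) = 1 + C(4) + C(3) = 1 + 9 + 5 = 15
C(6) = 1 + C(5) + C(4) = 1 + 15 + 9 = 25
C(7) = 1 + C(6) + C(5) = 1 + 25 + 15 = 41
C(8) = 1 + C(7) + C(6) = 1 + 41 + 25 = 67
C(9) = 1 + C(8) + C(7) = 1 + 67 + 41 = 109
C(10) = 1 + C(9) + C(8) = 1 + 109 + 67 = 177
C(11) = 1 + C(10) + C(9) = 1 + 177 + 109 = 287
C(12) = 1 + C(11) + C(10) = 1 + 287 + 177 = 465
C(13) = 1 + C(12) + C(11) = 1 + 465 + 287 = 753
C(14) = 1 + C(13) + C(12) = 1 + 753 + 465 = 1219
C(15) = 1 + C(14) + C(13) = 1 + 1219 + 753 = 1973
C(16) = 1 + C(15) + C(14) = 1 + 1973 + 1219 = 3193
C(17) = 1 + C(16) + C(15) = 1 + 3193 + 1973 = 5167
C(18) = 1 + C(17) + C(16) = 1 + 5167 + 3193 = 8361
C(19) = 1 + C(18) + C(17) = 1 + 8361 + 5167 = 13529

13529


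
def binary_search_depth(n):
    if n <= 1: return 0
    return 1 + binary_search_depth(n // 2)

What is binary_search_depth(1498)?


1498 / 2 = 749
749 / 2 = 374
374 / 2 = 187
187 / 2 = 93
93 / 2 = 46
46 / 2 = 23
23 / 2 = 11
11 / 2 = 5
5 / 2 = 2
2 / 2 = 1
Reached 1 after 10 halvings

10


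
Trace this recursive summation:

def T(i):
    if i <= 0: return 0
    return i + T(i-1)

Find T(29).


T(29)
= 29 + 28 + 27 + 26 + 25 + 24 + 23 + 22 + 21 + 20 + 19 + 18 + 17 + 16 + 15 + 14 + 13 + 12 + 11 + 10 + 9 + 8 + 7 + 6 + 5 + 4 + 3 + 2 + 1 + T(0)
= 29 + 28 + 27 + 26 + 25 + 24 + 23 + 22 + 21 + 20 + 19 + 18 + 17 + 16 + 15 + 14 + 13 + 12 + 11 + 10 + 9 + 8 + 7 + 6 + 5 + 4 + 3 + 2 + 1 + 0
= 435

435


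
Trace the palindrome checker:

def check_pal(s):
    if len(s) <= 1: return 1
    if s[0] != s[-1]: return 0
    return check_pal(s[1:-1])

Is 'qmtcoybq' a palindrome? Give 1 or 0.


check_pal('qmtcoybq'): s[0]='q' == s[-1]='q' -> check check_pal('mtcoyb')
check_pal('mtcoyb'): s[0]='m' != s[-1]='b' -> return 0
Result: 0 (not a palindrome)

0


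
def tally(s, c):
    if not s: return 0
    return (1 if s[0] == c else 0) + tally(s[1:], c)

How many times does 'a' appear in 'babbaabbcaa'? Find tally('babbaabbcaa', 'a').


s[0]='b' != 'a' -> 0
s[0]='a' == 'a' -> 1
s[0]='b' != 'a' -> 0
s[0]='b' != 'a' -> 0
s[0]='a' == 'a' -> 1
s[0]='a' == 'a' -> 1
s[0]='b' != 'a' -> 0
s[0]='b' != 'a' -> 0
s[0]='c' != 'a' -> 0
s[0]='a' == 'a' -> 1
s[0]='a' == 'a' -> 1
Sum: 0 + 1 + 0 + 0 + 1 + 1 + 0 + 0 + 0 + 1 + 1 = 5

5


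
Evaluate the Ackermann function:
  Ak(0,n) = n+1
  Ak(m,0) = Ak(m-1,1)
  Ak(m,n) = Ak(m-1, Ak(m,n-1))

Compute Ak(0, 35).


Ak(0, 35) = 36
Result: Ak(0, 35) = 36

36


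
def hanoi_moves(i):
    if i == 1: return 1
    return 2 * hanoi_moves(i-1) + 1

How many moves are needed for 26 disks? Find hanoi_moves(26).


hanoi_moves(26) = 2 * hanoi_moves(25) + 1
hanoi_moves(25) = 2 * hanoi_moves(24) + 1
hanoi_moves(24) = 2 * hanoi_moves(23) + 1
hanoi_moves(23) = 2 * hanoi_moves(22) + 1
hanoi_moves(22) = 2 * hanoi_moves(21) + 1
hanoi_moves(21) = 2 * hanoi_moves(20) + 1
hanoi_moves(20) = 2 * hanoi_moves(19) + 1
hanoi_moves(19) = 2 * hanoi_moves(18) + 1
hanoi_moves(18) = 2 * hanoi_moves(17) + 1
hanoi_moves(17) = 2 * hanoi_moves(16) + 1
hanoi_moves(16) = 2 * hanoi_moves(15) + 1
hanoi_moves(15) = 2 * hanoi_moves(14) + 1
hanoi_moves(14) = 2 * hanoi_moves(13) + 1
hanoi_moves(13) = 2 * hanoi_moves(12) + 1
hanoi_moves(12) = 2 * hanoi_moves(11) + 1
hanoi_moves(11) = 2 * hanoi_moves(10) + 1
hanoi_moves(10) = 2 * hanoi_moves(9) + 1
hanoi_moves(9) = 2 * hanoi_moves(8) + 1
hanoi_moves(8) = 2 * hanoi_moves(7) + 1
hanoi_moves(7) = 2 * hanoi_moves(6) + 1
hanoi_moves(6) = 2 * hanoi_moves(5) + 1
hanoi_moves(5) = 2 * hanoi_moves(4) + 1
hanoi_moves(4) = 2 * hanoi_moves(3) + 1
hanoi_moves(3) = 2 * hanoi_moves(2) + 1
hanoi_moves(2) = 2 * hanoi_moves(1) + 1
hanoi_moves(1) = 1  (base case)
hanoi_moves(2) = 2 * 1 + 1 = 3
hanoi_moves(3) = 2 * 3 + 1 = 7
hanoi_moves(4) = 2 * 7 + 1 = 15
hanoi_moves(5) = 2 * 15 + 1 = 31
hanoi_moves(6) = 2 * 31 + 1 = 63
hanoi_moves(7) = 2 * 63 + 1 = 127
hanoi_moves(8) = 2 * 127 + 1 = 255
hanoi_moves(9) = 2 * 255 + 1 = 511
hanoi_moves(10) = 2 * 511 + 1 = 1023
hanoi_moves(11) = 2 * 1023 + 1 = 2047
hanoi_moves(12) = 2 * 2047 + 1 = 4095
hanoi_moves(13) = 2 * 4095 + 1 = 8191
hanoi_moves(14) = 2 * 8191 + 1 = 16383
hanoi_moves(15) = 2 * 16383 + 1 = 32767
hanoi_moves(16) = 2 * 32767 + 1 = 65535
hanoi_moves(17) = 2 * 65535 + 1 = 131071
hanoi_moves(18) = 2 * 131071 + 1 = 262143
hanoi_moves(19) = 2 * 262143 + 1 = 524287
hanoi_moves(20) = 2 * 524287 + 1 = 1048575
hanoi_moves(21) = 2 * 1048575 + 1 = 2097151
hanoi_moves(22) = 2 * 2097151 + 1 = 4194303
hanoi_moves(23) = 2 * 4194303 + 1 = 8388607
hanoi_moves(24) = 2 * 8388607 + 1 = 16777215
hanoi_moves(25) = 2 * 16777215 + 1 = 33554431
hanoi_moves(26) = 2 * 33554431 + 1 = 67108863

67108863


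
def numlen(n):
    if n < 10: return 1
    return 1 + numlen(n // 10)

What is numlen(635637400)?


numlen(635637400) = 1 + numlen(63563740)
numlen(63563740) = 1 + numlen(6356374)
numlen(6356374) = 1 + numlen(635637)
numlen(635637) = 1 + numlen(63563)
numlen(63563) = 1 + numlen(6356)
numlen(6356) = 1 + numlen(635)
numlen(635) = 1 + numlen(63)
numlen(63) = 1 + numlen(6)
numlen(6) = 1  (base case: 6 < 10)
Unwinding: 1 + 1 + 1 + 1 + 1 + 1 + 1 + 1 + 1 = 9

9


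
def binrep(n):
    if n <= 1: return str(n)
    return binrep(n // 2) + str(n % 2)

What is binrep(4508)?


binrep(4508) = binrep(2254) + '0'
binrep(2254) = binrep(1127) + '0'
binrep(1127) = binrep(563) + '1'
binrep(563) = binrep(281) + '1'
binrep(281) = binrep(140) + '1'
binrep(140) = binrep(70) + '0'
binrep(70) = binrep(35) + '0'
binrep(35) = binrep(17) + '1'
binrep(17) = binrep(8) + '1'
binrep(8) = binrep(4) + '0'
binrep(4) = binrep(2) + '0'
binrep(2) = binrep(1) + '0'
binrep(1) = '1'  (base case)
Concatenating: '1' + '0' + '0' + '0' + '1' + '1' + '0' + '0' + '1' + '1' + '1' + '0' + '0' = '1000110011100'

1000110011100


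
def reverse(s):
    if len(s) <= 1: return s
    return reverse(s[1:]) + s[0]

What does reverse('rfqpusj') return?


reverse('rfqpusj') = reverse('fqpusj') + 'r'
reverse('fqpusj') = reverse('qpusj') + 'f'
reverse('qpusj') = reverse('pusj') + 'q'
reverse('pusj') = reverse('usj') + 'p'
reverse('usj') = reverse('sj') + 'u'
reverse('sj') = reverse('j') + 's'
reverse('j') = 'j'  (base case)
Concatenating: 'j' + 's' + 'u' + 'p' + 'q' + 'f' + 'r' = 'jsupqfr'

jsupqfr


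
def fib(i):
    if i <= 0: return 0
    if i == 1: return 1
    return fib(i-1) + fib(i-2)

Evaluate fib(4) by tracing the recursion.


Computing fib(4) bottom-up:
fib(0) = 0
fib(1) = 1
fib(2) = fib(1) + fib(0) = 1 + 0 = 1
fib(3) = fib(2) + fib(1) = 1 + 1 = 2
fib(4) = fib(3) + fib(2) = 2 + 1 = 3

3


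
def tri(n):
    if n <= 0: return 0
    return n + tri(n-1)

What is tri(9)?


tri(9)
= 9 + 8 + 7 + 6 + 5 + 4 + 3 + 2 + 1 + tri(0)
= 9 + 8 + 7 + 6 + 5 + 4 + 3 + 2 + 1 + 0
= 45

45


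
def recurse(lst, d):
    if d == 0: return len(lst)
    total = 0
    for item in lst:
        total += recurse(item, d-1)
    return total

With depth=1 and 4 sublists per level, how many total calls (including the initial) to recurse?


At depth 0 (root): 1 call
At depth 1: each of 1 parents calls recurse on 4 children = 4 calls
Total: 1 + 4 = 5

5


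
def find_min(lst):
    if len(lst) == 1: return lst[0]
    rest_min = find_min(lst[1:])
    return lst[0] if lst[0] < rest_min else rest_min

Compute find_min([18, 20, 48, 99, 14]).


find_min([18, 20, 48, 99, 14]): compare 18 with find_min([20, 48, 99, 14])
find_min([20, 48, 99, 14]): compare 20 with find_min([48, 99, 14])
find_min([48, 99, 14]): compare 48 with find_min([99, 14])
find_min([99, 14]): compare 99 with find_min([14])
find_min([14]) = 14  (base case)
Compare 99 with 14 -> 14
Compare 48 with 14 -> 14
Compare 20 with 14 -> 14
Compare 18 with 14 -> 14

14


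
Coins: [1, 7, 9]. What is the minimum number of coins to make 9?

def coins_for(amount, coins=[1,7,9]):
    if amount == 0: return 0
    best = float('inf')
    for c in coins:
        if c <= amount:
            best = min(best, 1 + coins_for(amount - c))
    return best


Building up with DP:
coins_for(0) = 0
coins_for(1) = min(1+coins_for(0)=1+0=1) = 1
coins_for(2) = min(1+coins_for(1)=1+1=2) = 2
coins_for(3) = min(1+coins_for(2)=1+2=3) = 3
coins_for(4) = min(1+coins_for(3)=1+3=4) = 4
coins_for(5) = min(1+coins_for(4)=1+4=5) = 5
coins_for(6) = min(1+coins_for(5)=1+5=6) = 6
coins_for(7) = min(1+coins_for(6)=1+6=7, 1+coins_for(0)=1+0=1) = 1
coins_for(8) = min(1+coins_for(7)=1+1=2, 1+coins_for(1)=1+1=2) = 2
coins_for(9) = min(1+coins_for(8)=1+2=3, 1+coins_for(2)=1+2=3, 1+coins_for(0)=1+0=1) = 1

1


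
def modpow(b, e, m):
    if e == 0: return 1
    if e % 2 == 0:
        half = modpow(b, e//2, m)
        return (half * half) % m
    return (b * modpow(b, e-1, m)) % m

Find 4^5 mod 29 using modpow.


modpow(4, 5, 29): e is odd, compute modpow(4, 4, 29)
  modpow(4, 4, 29): e is even, compute modpow(4, 2, 29)
    modpow(4, 2, 29): e is even, compute modpow(4, 1, 29)
      modpow(4, 1, 29): e is odd, compute modpow(4, 0, 29)
        modpow(4, 0, 29) = 1
      (4 * 1) % 29 = 4
    half=4, (4*4) % 29 = 16
  half=16, (16*16) % 29 = 24
(4 * 24) % 29 = 9

9


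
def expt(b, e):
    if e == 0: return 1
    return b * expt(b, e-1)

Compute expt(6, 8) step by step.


expt(6, 8)
= 6 * expt(6, 7)
= 6 * 6 * expt(6, 6)
= 6 * 6 * 6 * expt(6, 5)
= 6 * 6 * 6 * 6 * expt(6, 4)
= 6 * 6 * 6 * 6 * 6 * expt(6, 3)
= 6 * 6 * 6 * 6 * 6 * 6 * expt(6, 2)
= 6 * 6 * 6 * 6 * 6 * 6 * 6 * expt(6, 1)
= 6 * 6 * 6 * 6 * 6 * 6 * 6 * 6 * expt(6, 0)
= 6 * 6 * 6 * 6 * 6 * 6 * 6 * 6 * 1
= 1679616

1679616


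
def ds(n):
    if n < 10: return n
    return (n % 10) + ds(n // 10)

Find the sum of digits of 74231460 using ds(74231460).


ds(74231460) = 0 + ds(7423146)
ds(7423146) = 6 + ds(742314)
ds(742314) = 4 + ds(74231)
ds(74231) = 1 + ds(7423)
ds(7423) = 3 + ds(742)
ds(742) = 2 + ds(74)
ds(74) = 4 + ds(7)
ds(7) = 7  (base case)
Total: 0 + 6 + 4 + 1 + 3 + 2 + 4 + 7 = 27

27


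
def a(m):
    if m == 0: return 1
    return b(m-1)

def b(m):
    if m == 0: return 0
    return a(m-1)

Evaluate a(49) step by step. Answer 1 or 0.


a(49) = b(48)
b(48) = a(47)
a(47) = b(46)
b(46) = a(45)
a(45) = b(44)
b(44) = a(43)
a(43) = b(42)
b(42) = a(41)
a(41) = b(40)
b(40) = a(39)
a(39) = b(38)
b(38) = a(37)
a(37) = b(36)
b(36) = a(35)
a(35) = b(34)
b(34) = a(33)
a(33) = b(32)
b(32) = a(31)
a(31) = b(30)
b(30) = a(29)
a(29) = b(28)
b(28) = a(27)
a(27) = b(26)
b(26) = a(25)
a(25) = b(24)
b(24) = a(23)
a(23) = b(22)
b(22) = a(21)
a(21) = b(20)
b(20) = a(19)
a(19) = b(18)
b(18) = a(17)
a(17) = b(16)
b(16) = a(15)
a(15) = b(14)
b(14) = a(13)
a(13) = b(12)
b(12) = a(11)
a(11) = b(10)
b(10) = a(9)
a(9) = b(8)
b(8) = a(7)
a(7) = b(6)
b(6) = a(5)
a(5) = b(4)
b(4) = a(3)
a(3) = b(2)
b(2) = a(1)
a(1) = b(0)
b(0) = 0  (base case)
Result: 0

0


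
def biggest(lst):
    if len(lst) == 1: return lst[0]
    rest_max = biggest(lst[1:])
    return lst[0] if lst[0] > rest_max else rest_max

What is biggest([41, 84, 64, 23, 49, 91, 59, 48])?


biggest([41, 84, 64, 23, 49, 91, 59, 48]): compare 41 with biggest([84, 64, 23, 49, 91, 59, 48])
biggest([84, 64, 23, 49, 91, 59, 48]): compare 84 with biggest([64, 23, 49, 91, 59, 48])
biggest([64, 23, 49, 91, 59, 48]): compare 64 with biggest([23, 49, 91, 59, 48])
biggest([23, 49, 91, 59, 48]): compare 23 with biggest([49, 91, 59, 48])
biggest([49, 91, 59, 48]): compare 49 with biggest([91, 59, 48])
biggest([91, 59, 48]): compare 91 with biggest([59, 48])
biggest([59, 48]): compare 59 with biggest([48])
biggest([48]) = 48  (base case)
Compare 59 with 48 -> 59
Compare 91 with 59 -> 91
Compare 49 with 91 -> 91
Compare 23 with 91 -> 91
Compare 64 with 91 -> 91
Compare 84 with 91 -> 91
Compare 41 with 91 -> 91

91


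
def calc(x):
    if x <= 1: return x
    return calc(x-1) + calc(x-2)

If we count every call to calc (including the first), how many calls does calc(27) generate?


Let C(n) = total calls for calc(n)
C(0) = 1, C(1) = 1
C(2) = 1 + C(1) + C(0) = 1 + 1 + 1 = 3
C(3) = 1 + C(2) + C(1) = 1 + 3 + 1 = 5
C(4) = 1 + C(3) + C(2) = 1 + 5 + 3 = 9
C(5) = 1 + C(4) + C(3) = 1 + 9 + 5 = 15
C(6) = 1 + C(5) + C(4) = 1 + 15 + 9 = 25
C(7) = 1 + C(6) + C(5) = 1 + 25 + 15 = 41
C(8) = 1 + C(7) + C(6) = 1 + 41 + 25 = 67
C(9) = 1 + C(8) + C(7) = 1 + 67 + 41 = 109
C(10) = 1 + C(9) + C(8) = 1 + 109 + 67 = 177
C(11) = 1 + C(10) + C(9) = 1 + 177 + 109 = 287
C(12) = 1 + C(11) + C(10) = 1 + 287 + 177 = 465
C(13) = 1 + C(12) + C(11) = 1 + 465 + 287 = 753
C(14) = 1 + C(13) + C(12) = 1 + 753 + 465 = 1219
C(15) = 1 + C(14) + C(13) = 1 + 1219 + 753 = 1973
C(16) = 1 + C(15) + C(14) = 1 + 1973 + 1219 = 3193
C(17) = 1 + C(16) + C(15) = 1 + 3193 + 1973 = 5167
C(18) = 1 + C(17) + C(16) = 1 + 5167 + 3193 = 8361
C(19) = 1 + C(18) + C(17) = 1 + 8361 + 5167 = 13529
C(20) = 1 + C(19) + C(18) = 1 + 13529 + 8361 = 21891
C(21) = 1 + C(20) + C(19) = 1 + 21891 + 13529 = 35421
C(22) = 1 + C(21) + C(20) = 1 + 35421 + 21891 = 57313
C(23) = 1 + C(22) + C(21) = 1 + 57313 + 35421 = 92735
C(24) = 1 + C(23) + C(22) = 1 + 92735 + 57313 = 150049
C(25) = 1 + C(24) + C(23) = 1 + 150049 + 92735 = 242785
C(26) = 1 + C(25) + C(24) = 1 + 242785 + 150049 = 392835
C(27) = 1 + C(26) + C(25) = 1 + 392835 + 242785 = 635621

635621
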